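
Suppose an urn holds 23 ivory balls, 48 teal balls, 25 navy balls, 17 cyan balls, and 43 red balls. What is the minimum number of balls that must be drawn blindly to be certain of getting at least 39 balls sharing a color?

142

In the worst case we take at most 38 of each color, but all 23 ivory, all 25 navy, and all 17 cyan (fewer than 38), giving 23 + 38 + 25 + 17 + 38 = 141.
One more ball then forces some color to 39, so 141 + 1 = 142.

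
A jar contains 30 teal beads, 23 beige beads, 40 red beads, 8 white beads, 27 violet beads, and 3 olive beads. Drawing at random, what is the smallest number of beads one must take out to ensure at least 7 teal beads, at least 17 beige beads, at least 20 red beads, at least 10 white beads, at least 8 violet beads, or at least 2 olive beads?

Each of the 6 colors has its own threshold; avoid all of them simultaneously.
The worst case stops just short of every target: 6 teal, 16 beige, 19 red, all 8 white, 7 violet, 1 olive — 6 + 16 + 19 + 8 + 7 + 1 = 57 beads.
One more bead must push some color to its target, so 57 + 1 = 58.

58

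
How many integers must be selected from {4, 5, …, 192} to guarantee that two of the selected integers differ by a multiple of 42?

Use the pigeonhole principle on residue classes: group the integers by remainder mod 42; there are 42 residue classes, each nonempty in this range.
Choosing one from each class (42 integers) avoids any shared remainder.
One more choice must repeat a class, so two differ by a multiple of 42. Hence 42 + 1 = 43.

43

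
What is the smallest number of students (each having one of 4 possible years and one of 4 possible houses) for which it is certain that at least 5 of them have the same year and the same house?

There are 4 × 4 = 16 (year, house) combinations acting as pigeonholes.
With 16 × 4 = 64 students we could place exactly 4 in each, with no (year, house) pair reaching 5.
One more forces some (year, house) pair to hold 5, so 64 + 1 = 65.

65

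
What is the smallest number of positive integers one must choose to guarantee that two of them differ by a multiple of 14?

15

Two integers differ by a multiple of 14 exactly when they share a remainder mod 14.
There are 14 residue classes mod 14, so 14 integers can all lie in distinct classes.
One more integer must repeat a residue, giving a difference divisible by 14. So n = 14 + 1 = 15.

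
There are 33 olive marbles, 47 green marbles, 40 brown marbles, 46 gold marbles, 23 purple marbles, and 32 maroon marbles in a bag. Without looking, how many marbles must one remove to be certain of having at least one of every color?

199

The hardest color to obtain is purple: we could draw every other marble first — 221 − 23 = 198 marbles — without a single purple one.
The next draw must be purple, so 198 + 1 = 199.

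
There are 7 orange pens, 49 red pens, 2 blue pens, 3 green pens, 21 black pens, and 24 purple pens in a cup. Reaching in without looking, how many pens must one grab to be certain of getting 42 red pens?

99

To avoid red pens as long as possible, exhaust the other 5 ink colors first.
The worst case draws every non-red pen first: 7 + 2 + 3 + 21 + 24 = 57.
The next 42 draws are then forced to be red, giving 57 + 42 = 99.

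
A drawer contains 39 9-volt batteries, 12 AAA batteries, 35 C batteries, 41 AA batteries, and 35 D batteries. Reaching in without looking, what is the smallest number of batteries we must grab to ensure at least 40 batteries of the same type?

In the worst case we take at most 39 of each type, but all 12 AAA, all 35 C, and all 35 D (fewer than 39), giving 39 + 12 + 35 + 39 + 35 = 160.
One more battery then forces some type to 40, so 160 + 1 = 161.

161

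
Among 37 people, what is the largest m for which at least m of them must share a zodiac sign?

4

There are 12 zodiac signs, which serve as the pigeonholes.
If each of the 12 zodiac signs held at most 3, the total would be at most 12 × 3 = 36 < 37, a contradiction.
So at least one holds ⌈37/12⌉ = 4.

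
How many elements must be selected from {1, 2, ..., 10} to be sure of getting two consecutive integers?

Partition {1, …, 10} into 5 pairs: {1,2}, {3,4}, …, {9,10}.
Choosing 5 integers — say the 5 even numbers 2, 4, …, 10 — takes one from each pair and avoids the property.
Choosing 6 forces two into the same pair by pigeonhole, and those are consecutive. So 6.

6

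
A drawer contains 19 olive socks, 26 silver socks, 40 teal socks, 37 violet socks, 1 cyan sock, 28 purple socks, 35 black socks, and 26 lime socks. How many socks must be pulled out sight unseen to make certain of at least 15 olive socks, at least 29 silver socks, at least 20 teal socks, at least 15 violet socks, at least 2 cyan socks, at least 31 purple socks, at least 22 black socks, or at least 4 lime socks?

127

The worst case stops just short of every target: 14 olive, all 26 silver, 19 teal, 14 violet, 1 cyan, all 28 purple, 21 black, 3 lime — 14 + 26 + 19 + 14 + 1 + 28 + 21 + 3 = 126 socks.
One more sock must push some color to its target, so 126 + 1 = 127.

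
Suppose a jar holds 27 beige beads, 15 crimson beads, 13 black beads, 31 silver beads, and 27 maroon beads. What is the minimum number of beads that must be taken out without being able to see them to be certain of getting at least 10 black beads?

110

The worst case draws every non-black bead first: 27 + 15 + 31 + 27 = 100.
The next 10 draws are then forced to be black, giving 100 + 10 = 110.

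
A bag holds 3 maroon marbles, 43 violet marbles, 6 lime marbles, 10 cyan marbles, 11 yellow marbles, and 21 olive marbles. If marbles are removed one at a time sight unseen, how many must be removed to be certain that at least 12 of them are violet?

To avoid violet marbles as long as possible, exhaust the other 5 colors first.
The worst case draws every non-violet marble first: 3 + 6 + 10 + 11 + 21 = 51.
The next 12 draws are then forced to be violet, giving 51 + 12 = 63.

63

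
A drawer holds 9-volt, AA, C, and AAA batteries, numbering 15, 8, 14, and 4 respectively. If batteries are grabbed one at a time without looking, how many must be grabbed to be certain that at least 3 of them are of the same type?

The worst case takes 2 batteries of each type without reaching 3 of any: 4 × 2 = 8.
The next battery must bring some type to 3, so 8 + 1 = 9.

9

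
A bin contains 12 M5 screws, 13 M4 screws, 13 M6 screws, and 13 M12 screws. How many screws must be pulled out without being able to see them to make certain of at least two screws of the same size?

5

The worst case takes 1 screw of each size without reaching 2 of any: 4 × 1 = 4.
The next screw must bring some size to 2, so 4 + 1 = 5.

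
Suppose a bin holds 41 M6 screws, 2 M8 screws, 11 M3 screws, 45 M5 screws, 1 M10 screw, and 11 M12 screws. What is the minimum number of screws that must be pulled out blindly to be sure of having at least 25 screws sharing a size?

In the worst case we take at most 24 of each size, but all 2 M8, all 11 M3, all 1 M10, and all 11 M12 (fewer than 24), giving 24 + 2 + 11 + 24 + 1 + 11 = 73.
One more screw then forces some size to 25, so 73 + 1 = 74.

74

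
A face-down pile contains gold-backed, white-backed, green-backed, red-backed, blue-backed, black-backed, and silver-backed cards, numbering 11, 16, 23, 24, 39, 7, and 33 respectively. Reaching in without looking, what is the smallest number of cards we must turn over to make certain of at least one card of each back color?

The hardest back color to obtain is black-backed: we could draw every other card first — 153 − 7 = 146 cards — without a single black-backed one.
The next draw must be black-backed, so 146 + 1 = 147.

147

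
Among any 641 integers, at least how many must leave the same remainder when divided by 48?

The 641 integers fall into 48 residue classes modulo 48.
If each of the 48 residue classes modulo 48 held at most 13, the total would be at most 48 × 13 = 624 < 641, a contradiction.
So at least one holds ⌈641/48⌉ = 14.

14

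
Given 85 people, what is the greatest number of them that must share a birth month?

8

The 85 people fall into 12 months of the year.
If each of the 12 months of the year held at most 7, the total would be at most 12 × 7 = 84 < 85, a contradiction.
So at least one holds ⌈85/12⌉ = 8.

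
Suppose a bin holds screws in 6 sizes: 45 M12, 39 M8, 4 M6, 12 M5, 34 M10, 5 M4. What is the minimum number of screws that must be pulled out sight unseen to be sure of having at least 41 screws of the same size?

Treat the 6 sizes as pigeonholes.
In the worst case we take at most 40 of each size, but all 39 M8, all 4 M6, all 12 M5, all 34 M10, and all 5 M4 (fewer than 40), giving 40 + 39 + 4 + 12 + 34 + 5 = 134.
One more screw then forces some size to 41, so 134 + 1 = 135.

135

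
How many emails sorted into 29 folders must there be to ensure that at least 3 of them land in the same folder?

59

There are 29 folders acting as pigeonholes.
With 29 × 2 = 58 emails we could place exactly 2 in each, with no class reaching 3.
One more forces some class to hold 3, so 58 + 1 = 59.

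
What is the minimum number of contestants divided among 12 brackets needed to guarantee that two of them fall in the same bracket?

13

There are 12 brackets acting as pigeonholes.
With 12 contestants we could place one in each, avoiding any repeat.
One more forces some class to hold 2, so 12 + 1 = 13.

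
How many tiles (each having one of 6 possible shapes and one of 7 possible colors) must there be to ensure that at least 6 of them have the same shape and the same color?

There are 6 × 7 = 42 (shape, color) combinations acting as pigeonholes.
With 42 × 5 = 210 tiles we could place exactly 5 in each, with no (shape, color) pair reaching 6.
One more forces some (shape, color) pair to hold 6, so 210 + 1 = 211.

211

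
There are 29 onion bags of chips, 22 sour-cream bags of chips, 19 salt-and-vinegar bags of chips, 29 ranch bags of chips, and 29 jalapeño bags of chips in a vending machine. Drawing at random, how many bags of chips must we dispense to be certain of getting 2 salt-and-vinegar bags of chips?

The worst case draws every non-salt-and-vinegar bag of chips first: 29 + 22 + 29 + 29 = 109.
The next 2 draws are then forced to be salt-and-vinegar, giving 109 + 2 = 111.

111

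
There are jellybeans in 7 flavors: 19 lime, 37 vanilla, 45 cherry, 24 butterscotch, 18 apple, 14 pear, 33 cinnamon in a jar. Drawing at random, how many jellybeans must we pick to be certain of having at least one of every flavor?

The hardest flavor to obtain is pear: we could draw every other jellybean first — 190 − 14 = 176 jellybeans — without a single pear one.
The next draw must be pear, so 176 + 1 = 177.

177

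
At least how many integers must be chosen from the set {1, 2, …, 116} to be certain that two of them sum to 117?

59

Partition {1, …, 116} into 58 pairs: {1,116}, {2,115}, …, {58,59}.
Choosing 58 integers — say the integers 1 through 58 — takes one from each pair and avoids the property.
Choosing 59 forces two into the same pair by pigeonhole, and those sum to 117. So 59.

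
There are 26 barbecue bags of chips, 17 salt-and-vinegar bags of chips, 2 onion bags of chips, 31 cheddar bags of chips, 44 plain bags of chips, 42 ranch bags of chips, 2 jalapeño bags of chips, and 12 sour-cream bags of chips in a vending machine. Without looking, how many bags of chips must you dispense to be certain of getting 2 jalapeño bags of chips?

The worst case draws every non-jalapeño bag of chips first: 26 + 17 + 2 + 31 + 44 + 42 + 12 = 174.
The next 2 draws are then forced to be jalapeño, giving 174 + 2 = 176.

176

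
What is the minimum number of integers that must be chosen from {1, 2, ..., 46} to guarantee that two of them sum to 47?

24

Partition {1, …, 46} into 23 pairs: {1,46}, {2,45}, …, {23,24}.
Choosing 23 integers — say the integers 1 through 23 — takes one from each pair and avoids the property.
Choosing 24 forces two into the same pair by pigeonhole, and those sum to 47. So 24.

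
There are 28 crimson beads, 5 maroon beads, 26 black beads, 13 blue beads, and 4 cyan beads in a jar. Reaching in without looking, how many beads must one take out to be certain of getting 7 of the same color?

In the worst case we take at most 6 of each color, but all 5 maroon and all 4 cyan (fewer than 6), giving 6 + 5 + 6 + 6 + 4 = 27.
One more bead then forces some color to 7, so 27 + 1 = 28.

28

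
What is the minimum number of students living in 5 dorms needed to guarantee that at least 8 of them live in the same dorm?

There are 5 dorms acting as pigeonholes.
With 5 × 7 = 35 students we could place exactly 7 in each, with no class reaching 8.
One more forces some class to hold 8, so 35 + 1 = 36.

36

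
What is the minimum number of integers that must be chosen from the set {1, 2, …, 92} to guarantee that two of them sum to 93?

Partition {1, …, 92} into 46 pairs: {1,92}, {2,91}, …, {46,47}.
Choosing 46 integers — say the integers 1 through 46 — takes one from each pair and avoids the property.
Choosing 47 forces two into the same pair by pigeonhole, and those sum to 93. So 47.

47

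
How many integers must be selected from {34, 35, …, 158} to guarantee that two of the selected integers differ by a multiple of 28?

29

Group the integers by remainder mod 28; there are 28 residue classes, each nonempty in this range.
Choosing one from each class (28 integers) avoids any shared remainder.
One more choice must repeat a class, so two differ by a multiple of 28. Hence 28 + 1 = 29.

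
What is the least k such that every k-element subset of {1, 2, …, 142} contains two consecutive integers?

72

Partition {1, …, 142} into 71 pairs: {1,2}, {3,4}, …, {141,142}.
Choosing 71 integers — say the 71 even numbers 2, 4, …, 142 — takes one from each pair and avoids the property.
Choosing 72 forces two into the same pair by pigeonhole, and those are consecutive. So 72.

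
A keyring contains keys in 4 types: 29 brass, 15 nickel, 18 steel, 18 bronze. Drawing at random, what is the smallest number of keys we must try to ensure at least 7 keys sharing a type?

25

The worst case takes 6 keys of each type without reaching 7 of any: 4 × 6 = 24.
The next key must bring some type to 7, so 24 + 1 = 25.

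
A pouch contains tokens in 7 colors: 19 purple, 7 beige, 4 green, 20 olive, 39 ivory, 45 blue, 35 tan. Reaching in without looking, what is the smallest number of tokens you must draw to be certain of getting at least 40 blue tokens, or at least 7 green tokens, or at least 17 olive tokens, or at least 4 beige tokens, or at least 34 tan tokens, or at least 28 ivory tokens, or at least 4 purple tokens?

126

The worst case stops just short of every target: 3 purple, 3 beige, all 4 green, 16 olive, 27 ivory, 39 blue, 33 tan — 3 + 3 + 4 + 16 + 27 + 39 + 33 = 125 tokens.
One more token must push some color to its target, so 125 + 1 = 126.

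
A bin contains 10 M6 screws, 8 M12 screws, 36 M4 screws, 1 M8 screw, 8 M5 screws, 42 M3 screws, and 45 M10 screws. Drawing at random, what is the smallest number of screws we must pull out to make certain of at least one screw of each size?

150

The hardest size to obtain is M8: we could draw every other screw first — 150 − 1 = 149 screws — without a single M8 one.
The next draw must be M8, so 149 + 1 = 150.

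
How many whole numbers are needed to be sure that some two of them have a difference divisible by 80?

Use the pigeonhole principle on residue classes: two integers differ by a multiple of 80 exactly when they share a remainder mod 80.
There are 80 residue classes mod 80, so 80 integers can all lie in distinct classes.
One more integer must repeat a residue, giving a difference divisible by 80. So n = 80 + 1 = 81.

81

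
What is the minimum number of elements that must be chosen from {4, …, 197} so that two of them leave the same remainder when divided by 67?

68

Group the integers by remainder mod 67; there are 67 residue classes, each nonempty in this range.
Choosing one from each class (67 integers) avoids any shared remainder.
One more choice must repeat a class, so two differ by a multiple of 67. Hence 67 + 1 = 68.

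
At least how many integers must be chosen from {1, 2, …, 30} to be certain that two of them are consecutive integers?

Partition {1, …, 30} into 15 pairs: {1,2}, {3,4}, …, {29,30}.
Choosing 15 integers — say the 15 even numbers 2, 4, …, 30 — takes one from each pair and avoids the property.
Choosing 16 forces two into the same pair by pigeonhole, and those are consecutive. So 16.

16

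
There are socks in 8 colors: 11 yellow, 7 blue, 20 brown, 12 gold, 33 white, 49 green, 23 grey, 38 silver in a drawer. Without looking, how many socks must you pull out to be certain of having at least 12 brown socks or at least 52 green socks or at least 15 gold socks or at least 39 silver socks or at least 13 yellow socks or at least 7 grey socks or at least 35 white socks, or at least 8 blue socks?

168

Each of the 8 colors has its own threshold; avoid all of them simultaneously.
The worst case stops just short of every target: all 11 yellow, 7 blue, 11 brown, all 12 gold, all 33 white, all 49 green, 6 grey, 38 silver — 11 + 7 + 11 + 12 + 33 + 49 + 6 + 38 = 167 socks.
One more sock must push some color to its target, so 167 + 1 = 168.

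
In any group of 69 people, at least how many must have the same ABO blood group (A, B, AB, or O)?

18

There are 4 ABO blood groups, which serve as the pigeonholes.
If each of the 4 ABO blood groups held at most 17, the total would be at most 4 × 17 = 68 < 69, a contradiction.
So at least one holds ⌈69/4⌉ = 18.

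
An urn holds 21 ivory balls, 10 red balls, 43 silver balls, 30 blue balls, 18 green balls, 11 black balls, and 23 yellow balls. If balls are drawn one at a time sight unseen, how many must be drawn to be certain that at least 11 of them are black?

156

To avoid black balls as long as possible, exhaust the other 6 colors first.
The worst case draws every non-black ball first: 21 + 10 + 43 + 30 + 18 + 23 = 145.
The next 11 draws are then forced to be black, giving 145 + 11 = 156.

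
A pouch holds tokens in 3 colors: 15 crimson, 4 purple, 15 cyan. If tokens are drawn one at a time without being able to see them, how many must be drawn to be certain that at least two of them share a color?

Treat the 3 colors as pigeonholes.
The worst case takes 1 token of each color without reaching 2 of any: 3 × 1 = 3.
The next token must bring some color to 2, so 3 + 1 = 4.

4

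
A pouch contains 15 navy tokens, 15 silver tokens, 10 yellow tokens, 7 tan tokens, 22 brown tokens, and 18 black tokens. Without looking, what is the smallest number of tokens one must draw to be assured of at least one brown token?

The worst case draws every non-brown token first: 15 + 15 + 10 + 7 + 18 = 65.
The next draw is then forced to be brown, giving 65 + 1 = 66.

66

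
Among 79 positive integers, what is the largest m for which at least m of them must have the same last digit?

8

The 79 positive integers fall into 10 possible last digits.
If each of the 10 possible last digits held at most 7, the total would be at most 10 × 7 = 70 < 79, a contradiction.
So at least one holds ⌈79/10⌉ = 8.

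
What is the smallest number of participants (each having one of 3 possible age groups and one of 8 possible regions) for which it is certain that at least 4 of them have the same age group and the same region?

There are 3 × 8 = 24 (age group, region) combinations acting as pigeonholes.
With 24 × 3 = 72 participants we could place exactly 3 in each, with no (age group, region) pair reaching 4.
One more forces some (age group, region) pair to hold 4, so 72 + 1 = 73.

73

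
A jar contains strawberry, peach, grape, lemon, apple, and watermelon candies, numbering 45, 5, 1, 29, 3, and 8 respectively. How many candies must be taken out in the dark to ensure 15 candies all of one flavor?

Treat the 6 flavors as pigeonholes.
In the worst case we take at most 14 of each flavor, but all 5 peach, all 1 grape, all 3 apple, and all 8 watermelon (fewer than 14), giving 14 + 5 + 1 + 14 + 3 + 8 = 45.
One more candy then forces some flavor to 15, so 45 + 1 = 46.

46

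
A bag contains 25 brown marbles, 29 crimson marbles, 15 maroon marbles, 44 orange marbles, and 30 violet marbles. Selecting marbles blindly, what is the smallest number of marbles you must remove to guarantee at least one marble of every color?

129

The hardest color to obtain is maroon: we could draw every other marble first — 143 − 15 = 128 marbles — without a single maroon one.
The next draw must be maroon, so 128 + 1 = 129.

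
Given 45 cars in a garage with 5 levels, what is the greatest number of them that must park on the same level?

If each of the 5 levels held at most 8, the total would be at most 5 × 8 = 40 < 45, a contradiction.
So at least one holds ⌈45/5⌉ = 9.

9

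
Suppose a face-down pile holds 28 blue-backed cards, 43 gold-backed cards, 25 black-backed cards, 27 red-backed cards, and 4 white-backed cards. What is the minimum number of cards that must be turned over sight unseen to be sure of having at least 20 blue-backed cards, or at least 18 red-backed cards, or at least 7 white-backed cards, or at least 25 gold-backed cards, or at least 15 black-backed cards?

Each of the 5 back colors has its own threshold; avoid all of them simultaneously.
The worst case stops just short of every target: 19 blue-backed, 24 gold-backed, 14 black-backed, 17 red-backed, all 4 white-backed — 19 + 24 + 14 + 17 + 4 = 78 cards.
One more card must push some back color to its target, so 78 + 1 = 79.

79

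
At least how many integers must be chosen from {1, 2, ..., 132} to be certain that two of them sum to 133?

Partition {1, …, 132} into 66 pairs: {1,132}, {2,131}, …, {66,67}.
Choosing 66 integers — say the integers 1 through 66 — takes one from each pair and avoids the property.
Choosing 67 forces two into the same pair by pigeonhole, and those sum to 133. So 67.

67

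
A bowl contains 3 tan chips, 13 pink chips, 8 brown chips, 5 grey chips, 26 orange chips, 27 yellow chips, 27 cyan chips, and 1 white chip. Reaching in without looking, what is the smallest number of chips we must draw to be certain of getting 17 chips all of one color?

Treat the 8 colors as pigeonholes.
In the worst case we take at most 16 of each color, but all 3 tan, all 13 pink, all 8 brown, all 5 grey, and all 1 white (fewer than 16), giving 3 + 13 + 8 + 5 + 16 + 16 + 16 + 1 = 78.
One more chip then forces some color to 17, so 78 + 1 = 79.

79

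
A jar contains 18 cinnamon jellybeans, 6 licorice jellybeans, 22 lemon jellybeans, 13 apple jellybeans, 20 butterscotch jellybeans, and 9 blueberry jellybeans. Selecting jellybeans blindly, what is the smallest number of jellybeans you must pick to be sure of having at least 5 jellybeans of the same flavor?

The worst case takes 4 jellybeans of each flavor without reaching 5 of any: 6 × 4 = 24.
The next jellybean must bring some flavor to 5, so 24 + 1 = 25.

25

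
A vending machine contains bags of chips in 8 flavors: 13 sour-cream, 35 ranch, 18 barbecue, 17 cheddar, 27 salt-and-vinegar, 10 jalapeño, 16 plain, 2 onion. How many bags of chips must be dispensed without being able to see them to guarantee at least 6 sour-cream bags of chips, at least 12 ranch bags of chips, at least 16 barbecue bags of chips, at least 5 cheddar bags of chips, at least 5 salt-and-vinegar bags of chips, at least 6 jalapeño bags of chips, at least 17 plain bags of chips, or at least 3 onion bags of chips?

Each of the 8 flavors has its own threshold; avoid all of them simultaneously.
The worst case stops just short of every target: 5 sour-cream, 11 ranch, 15 barbecue, 4 cheddar, 4 salt-and-vinegar, 5 jalapeño, 16 plain, 2 onion — 5 + 11 + 15 + 4 + 4 + 5 + 16 + 2 = 62 bags of chips.
One more bag of chips must push some flavor to its target, so 62 + 1 = 63.

63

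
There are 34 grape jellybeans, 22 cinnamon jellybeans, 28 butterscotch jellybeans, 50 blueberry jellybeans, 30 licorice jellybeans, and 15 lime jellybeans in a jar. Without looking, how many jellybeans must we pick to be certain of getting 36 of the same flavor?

165

In the worst case we take at most 35 of each flavor, but all 34 grape, all 22 cinnamon, all 28 butterscotch, all 30 licorice, and all 15 lime (fewer than 35), giving 34 + 22 + 28 + 35 + 30 + 15 = 164.
One more jellybean then forces some flavor to 36, so 164 + 1 = 165.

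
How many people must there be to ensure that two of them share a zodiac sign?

13

There are 12 zodiac signs acting as pigeonholes.
With 12 people we could place one in each, avoiding any repeat.
One more forces some class to hold 2, so 12 + 1 = 13.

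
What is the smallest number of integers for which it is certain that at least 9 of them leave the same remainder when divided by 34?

273

There are 34 residue classes modulo 34 acting as pigeonholes.
With 34 × 8 = 272 integers we could place exactly 8 in each, with no class reaching 9.
One more forces some class to hold 9, so 272 + 1 = 273.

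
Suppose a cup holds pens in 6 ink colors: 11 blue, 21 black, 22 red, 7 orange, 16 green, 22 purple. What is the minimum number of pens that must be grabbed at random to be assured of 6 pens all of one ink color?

The worst case takes 5 pens of each ink color without reaching 6 of any: 6 × 5 = 30.
The next pen must bring some ink color to 6, so 30 + 1 = 31.

31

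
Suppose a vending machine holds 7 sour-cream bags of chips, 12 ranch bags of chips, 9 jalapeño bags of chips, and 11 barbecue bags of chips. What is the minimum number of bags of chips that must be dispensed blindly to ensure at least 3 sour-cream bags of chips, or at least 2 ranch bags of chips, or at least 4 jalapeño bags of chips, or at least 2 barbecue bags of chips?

The worst case stops just short of every target: 2 sour-cream, 1 ranch, 3 jalapeño, 1 barbecue — 2 + 1 + 3 + 1 = 7 bags of chips.
One more bag of chips must push some flavor to its target, so 7 + 1 = 8.

8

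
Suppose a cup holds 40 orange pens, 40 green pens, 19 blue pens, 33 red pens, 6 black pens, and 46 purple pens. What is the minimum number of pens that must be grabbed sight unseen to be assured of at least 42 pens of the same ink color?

Treat the 6 ink colors as pigeonholes.
In the worst case we take at most 41 of each ink color, but all 40 orange, all 40 green, all 19 blue, all 33 red, and all 6 black (fewer than 41), giving 40 + 40 + 19 + 33 + 6 + 41 = 179.
One more pen then forces some ink color to 42, so 179 + 1 = 180.

180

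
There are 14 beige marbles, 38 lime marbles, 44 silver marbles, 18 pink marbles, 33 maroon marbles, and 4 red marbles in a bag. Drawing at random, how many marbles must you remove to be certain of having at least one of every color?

The hardest color to obtain is red: we could draw every other marble first — 151 − 4 = 147 marbles — without a single red one.
The next draw must be red, so 147 + 1 = 148.

148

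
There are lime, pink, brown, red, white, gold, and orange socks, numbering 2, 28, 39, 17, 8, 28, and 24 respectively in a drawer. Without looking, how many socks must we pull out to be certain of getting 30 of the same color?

137

In the worst case we take at most 29 of each color, but all 2 lime, all 28 pink, all 17 red, all 8 white, all 28 gold, and all 24 orange (fewer than 29), giving 2 + 28 + 29 + 17 + 8 + 28 + 24 = 136.
One more sock then forces some color to 30, so 136 + 1 = 137.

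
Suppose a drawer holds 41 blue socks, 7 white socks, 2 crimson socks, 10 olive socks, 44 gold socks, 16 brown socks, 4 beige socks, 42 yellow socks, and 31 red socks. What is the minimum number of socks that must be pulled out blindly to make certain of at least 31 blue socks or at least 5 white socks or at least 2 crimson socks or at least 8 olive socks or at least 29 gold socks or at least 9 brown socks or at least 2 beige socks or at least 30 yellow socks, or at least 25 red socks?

The worst case stops just short of every target: 30 blue, 4 white, 1 crimson, 7 olive, 28 gold, 8 brown, 1 beige, 29 yellow, 24 red — 30 + 4 + 1 + 7 + 28 + 8 + 1 + 29 + 24 = 132 socks.
One more sock must push some color to its target, so 132 + 1 = 133.

133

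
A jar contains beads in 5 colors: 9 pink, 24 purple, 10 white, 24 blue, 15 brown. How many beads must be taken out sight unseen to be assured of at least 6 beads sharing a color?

The worst case takes 5 beads of each color without reaching 6 of any: 5 × 5 = 25.
The next bead must bring some color to 6, so 25 + 1 = 26.

26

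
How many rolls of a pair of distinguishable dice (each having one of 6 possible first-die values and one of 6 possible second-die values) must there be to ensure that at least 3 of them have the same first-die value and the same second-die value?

There are 6 × 6 = 36 (first-die value, second-die value) combinations acting as pigeonholes.
With 36 × 2 = 72 rolls of a pair of distinguishable dice we could place exactly 2 in each, with no (first-die value, second-die value) pair reaching 3.
One more forces some (first-die value, second-die value) pair to hold 3, so 72 + 1 = 73.

73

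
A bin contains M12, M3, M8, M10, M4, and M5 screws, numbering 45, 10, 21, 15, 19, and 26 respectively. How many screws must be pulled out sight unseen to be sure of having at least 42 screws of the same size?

In the worst case we take at most 41 of each size, but all 10 M3, all 21 M8, all 15 M10, all 19 M4, and all 26 M5 (fewer than 41), giving 41 + 10 + 21 + 15 + 19 + 26 = 132.
One more screw then forces some size to 42, so 132 + 1 = 133.

133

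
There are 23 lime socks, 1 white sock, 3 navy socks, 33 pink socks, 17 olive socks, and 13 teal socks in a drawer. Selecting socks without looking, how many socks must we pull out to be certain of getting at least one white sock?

90

To avoid white socks as long as possible, exhaust the other 5 colors first.
The worst case draws every non-white sock first: 23 + 3 + 33 + 17 + 13 = 89.
The next draw is then forced to be white, giving 89 + 1 = 90.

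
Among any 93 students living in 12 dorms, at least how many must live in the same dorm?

8

The 93 students fall into 12 dorms.
If each of the 12 dorms held at most 7, the total would be at most 12 × 7 = 84 < 93, a contradiction.
So at least one holds ⌈93/12⌉ = 8.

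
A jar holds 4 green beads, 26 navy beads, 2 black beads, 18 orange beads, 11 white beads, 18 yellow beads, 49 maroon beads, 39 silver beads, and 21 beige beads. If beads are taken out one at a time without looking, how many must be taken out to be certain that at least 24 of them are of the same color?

144

Treat the 9 colors as pigeonholes.
In the worst case we take at most 23 of each color, but all 4 green, all 2 black, all 18 orange, all 11 white, all 18 yellow, and all 21 beige (fewer than 23), giving 4 + 23 + 2 + 18 + 11 + 18 + 23 + 23 + 21 = 143.
One more bead then forces some color to 24, so 143 + 1 = 144.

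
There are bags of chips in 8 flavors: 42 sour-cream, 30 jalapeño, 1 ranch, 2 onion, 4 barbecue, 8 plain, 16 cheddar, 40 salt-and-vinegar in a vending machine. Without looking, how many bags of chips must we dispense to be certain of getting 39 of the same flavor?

138

In the worst case we take at most 38 of each flavor, but all 30 jalapeño, all 1 ranch, all 2 onion, all 4 barbecue, all 8 plain, and all 16 cheddar (fewer than 38), giving 38 + 30 + 1 + 2 + 4 + 8 + 16 + 38 = 137.
One more bag of chips then forces some flavor to 39, so 137 + 1 = 138.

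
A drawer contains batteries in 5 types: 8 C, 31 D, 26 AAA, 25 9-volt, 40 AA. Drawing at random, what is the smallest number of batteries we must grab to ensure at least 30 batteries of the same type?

118

In the worst case we take at most 29 of each type, but all 8 C, all 26 AAA, and all 25 9-volt (fewer than 29), giving 8 + 29 + 26 + 25 + 29 = 117.
One more battery then forces some type to 30, so 117 + 1 = 118.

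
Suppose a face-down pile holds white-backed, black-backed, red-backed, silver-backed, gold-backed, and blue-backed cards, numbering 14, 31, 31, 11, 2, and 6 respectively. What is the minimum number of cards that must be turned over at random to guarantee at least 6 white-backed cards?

The worst case draws every non-white-backed card first: 31 + 31 + 11 + 2 + 6 = 81.
The next 6 draws are then forced to be white-backed, giving 81 + 6 = 87.

87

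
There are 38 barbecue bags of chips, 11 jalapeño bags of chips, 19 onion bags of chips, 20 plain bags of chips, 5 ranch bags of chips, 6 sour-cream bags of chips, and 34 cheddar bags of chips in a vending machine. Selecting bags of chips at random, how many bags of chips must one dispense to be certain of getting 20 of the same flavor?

99

In the worst case we take at most 19 of each flavor, but all 11 jalapeño, all 5 ranch, and all 6 sour-cream (fewer than 19), giving 19 + 11 + 19 + 19 + 5 + 6 + 19 = 98.
One more bag of chips then forces some flavor to 20, so 98 + 1 = 99.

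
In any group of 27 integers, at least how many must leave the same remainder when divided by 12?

3

The 27 integers fall into 12 residue classes modulo 12.
If each of the 12 residue classes modulo 12 held at most 2, the total would be at most 12 × 2 = 24 < 27, a contradiction.
So at least one holds ⌈27/12⌉ = 3.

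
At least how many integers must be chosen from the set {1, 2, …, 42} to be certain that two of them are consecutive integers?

Partition {1, …, 42} into 21 pairs: {1,2}, {3,4}, …, {41,42}.
Choosing 21 integers — say the 21 even numbers 2, 4, …, 42 — takes one from each pair and avoids the property.
Choosing 22 forces two into the same pair by pigeonhole, and those are consecutive. So 22.

22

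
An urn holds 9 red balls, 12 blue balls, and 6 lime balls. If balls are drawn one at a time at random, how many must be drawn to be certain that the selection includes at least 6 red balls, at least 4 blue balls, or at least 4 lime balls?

Each of the 3 colors has its own threshold; avoid all of them simultaneously.
The worst case stops just short of every target: 5 red, 3 blue, 3 lime — 5 + 3 + 3 = 11 balls.
One more ball must push some color to its target, so 11 + 1 = 12.

12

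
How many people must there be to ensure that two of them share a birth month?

13

There are 12 months of the year acting as pigeonholes.
With 12 people we could place one in each, avoiding any repeat.
One more forces some class to hold 2, so 12 + 1 = 13.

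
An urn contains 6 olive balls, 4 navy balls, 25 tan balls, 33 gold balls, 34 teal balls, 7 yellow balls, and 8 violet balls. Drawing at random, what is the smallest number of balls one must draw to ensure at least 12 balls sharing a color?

In the worst case we take at most 11 of each color, but all 6 olive, all 4 navy, all 7 yellow, and all 8 violet (fewer than 11), giving 6 + 4 + 11 + 11 + 11 + 7 + 8 = 58.
One more ball then forces some color to 12, so 58 + 1 = 59.

59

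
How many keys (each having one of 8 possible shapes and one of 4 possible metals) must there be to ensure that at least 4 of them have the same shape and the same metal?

97

There are 8 × 4 = 32 (shape, metal) combinations acting as pigeonholes.
With 32 × 3 = 96 keys we could place exactly 3 in each, with no (shape, metal) pair reaching 4.
One more forces some (shape, metal) pair to hold 4, so 96 + 1 = 97.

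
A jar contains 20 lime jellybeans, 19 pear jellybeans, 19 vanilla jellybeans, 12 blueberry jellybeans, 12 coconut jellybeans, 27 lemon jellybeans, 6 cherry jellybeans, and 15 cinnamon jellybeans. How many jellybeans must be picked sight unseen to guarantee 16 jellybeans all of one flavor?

106

Treat the 8 flavors as pigeonholes.
In the worst case we take at most 15 of each flavor, but all 12 blueberry, all 12 coconut, and all 6 cherry (fewer than 15), giving 15 + 15 + 15 + 12 + 12 + 15 + 6 + 15 = 105.
One more jellybean then forces some flavor to 16, so 105 + 1 = 106.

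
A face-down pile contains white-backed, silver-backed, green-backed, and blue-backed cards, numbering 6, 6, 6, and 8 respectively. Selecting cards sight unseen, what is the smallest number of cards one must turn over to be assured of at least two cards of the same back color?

The worst case takes 1 card of each back color without reaching 2 of any: 4 × 1 = 4.
The next card must bring some back color to 2, so 4 + 1 = 5.

5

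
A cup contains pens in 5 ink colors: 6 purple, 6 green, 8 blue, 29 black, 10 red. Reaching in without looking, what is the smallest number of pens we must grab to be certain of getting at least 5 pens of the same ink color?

21

The worst case takes 4 pens of each ink color without reaching 5 of any: 5 × 4 = 20.
The next pen must bring some ink color to 5, so 20 + 1 = 21.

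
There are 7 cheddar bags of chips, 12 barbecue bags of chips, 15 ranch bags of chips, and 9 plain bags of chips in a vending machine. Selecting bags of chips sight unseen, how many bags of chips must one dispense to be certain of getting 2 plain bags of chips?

36

To avoid plain bags of chips as long as possible, exhaust the other 3 flavors first.
The worst case draws every non-plain bag of chips first: 7 + 12 + 15 = 34.
The next 2 draws are then forced to be plain, giving 34 + 2 = 36.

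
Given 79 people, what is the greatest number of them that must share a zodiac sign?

7

If each of the 12 zodiac signs held at most 6, the total would be at most 12 × 6 = 72 < 79, a contradiction.
So at least one holds ⌈79/12⌉ = 7.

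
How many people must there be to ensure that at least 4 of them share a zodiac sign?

37

There are 12 zodiac signs acting as pigeonholes.
With 12 × 3 = 36 people we could place exactly 3 in each, with no class reaching 4.
One more forces some class to hold 4, so 36 + 1 = 37.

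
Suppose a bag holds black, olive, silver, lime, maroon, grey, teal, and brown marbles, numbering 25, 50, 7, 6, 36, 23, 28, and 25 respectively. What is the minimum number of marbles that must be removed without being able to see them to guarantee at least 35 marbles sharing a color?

In the worst case we take at most 34 of each color, but all 25 black, all 7 silver, all 6 lime, all 23 grey, all 28 teal, and all 25 brown (fewer than 34), giving 25 + 34 + 7 + 6 + 34 + 23 + 28 + 25 = 182.
One more marble then forces some color to 35, so 182 + 1 = 183.

183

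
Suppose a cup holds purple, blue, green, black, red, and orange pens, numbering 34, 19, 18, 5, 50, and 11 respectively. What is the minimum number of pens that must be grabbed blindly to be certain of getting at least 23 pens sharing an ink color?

98

In the worst case we take at most 22 of each ink color, but all 19 blue, all 18 green, all 5 black, and all 11 orange (fewer than 22), giving 22 + 19 + 18 + 5 + 22 + 11 = 97.
One more pen then forces some ink color to 23, so 97 + 1 = 98.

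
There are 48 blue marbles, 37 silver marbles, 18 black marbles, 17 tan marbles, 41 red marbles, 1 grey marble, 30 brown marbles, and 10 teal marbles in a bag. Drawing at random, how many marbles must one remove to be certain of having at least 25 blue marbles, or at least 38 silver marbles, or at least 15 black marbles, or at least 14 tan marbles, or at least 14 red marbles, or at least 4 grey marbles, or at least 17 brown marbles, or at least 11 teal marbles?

The worst case stops just short of every target: 24 blue, 37 silver, 14 black, 13 tan, 13 red, all 1 grey, 16 brown, 10 teal — 24 + 37 + 14 + 13 + 13 + 1 + 16 + 10 = 128 marbles.
One more marble must push some color to its target, so 128 + 1 = 129.

129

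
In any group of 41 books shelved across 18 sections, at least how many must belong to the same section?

If each of the 18 sections held at most 2, the total would be at most 18 × 2 = 36 < 41, a contradiction.
So at least one holds ⌈41/18⌉ = 3.

3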